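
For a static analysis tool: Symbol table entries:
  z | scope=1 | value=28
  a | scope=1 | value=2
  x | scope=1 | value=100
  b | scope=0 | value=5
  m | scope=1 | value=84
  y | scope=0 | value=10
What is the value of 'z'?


Searching symbol table for 'z':
  z | scope=1 | value=28 <- MATCH
  a | scope=1 | value=2
  x | scope=1 | value=100
  b | scope=0 | value=5
  m | scope=1 | value=84
  y | scope=0 | value=10
Found 'z' at scope 1 with value 28

28


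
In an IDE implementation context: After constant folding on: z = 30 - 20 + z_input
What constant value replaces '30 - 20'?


Identifying constant sub-expression:
  Original: z = 30 - 20 + z_input
  30 and 20 are both compile-time constants
  Evaluating: 30 - 20 = 10
  After folding: z = 10 + z_input

10


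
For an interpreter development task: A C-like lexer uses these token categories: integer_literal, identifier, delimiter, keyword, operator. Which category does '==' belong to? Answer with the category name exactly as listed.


Token: '=='
Checking categories:
  identifier: no
  integer_literal: no
  operator: YES
  keyword: no
  delimiter: no
Category: operator

operator


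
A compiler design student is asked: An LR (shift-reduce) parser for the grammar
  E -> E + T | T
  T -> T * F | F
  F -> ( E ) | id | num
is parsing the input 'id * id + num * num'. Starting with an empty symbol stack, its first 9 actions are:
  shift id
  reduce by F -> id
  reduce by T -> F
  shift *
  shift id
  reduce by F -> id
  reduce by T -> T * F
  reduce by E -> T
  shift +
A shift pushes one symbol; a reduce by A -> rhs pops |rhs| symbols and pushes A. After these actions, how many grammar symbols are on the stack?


Tracking the symbol stack through each action:
  Action 1: shift 'id' : push -> stack = [id] (size 1)
  Action 2: reduce by F -> id : pop 1, push F -> stack = [F] (size 1)
  Action 3: reduce by T -> F : pop 1, push T -> stack = [T] (size 1)
  Action 4: shift '*' : push -> stack = [T, *] (size 2)
  Action 5: shift 'id' : push -> stack = [T, *, id] (size 3)
  Action 6: reduce by F -> id : pop 1, push F -> stack = [T, *, F] (size 3)
  Action 7: reduce by T -> T * F : pop 3, push T -> stack = [T] (size 1)
  Action 8: reduce by E -> T : pop 1, push E -> stack = [E] (size 1)
  Action 9: shift '+' : push -> stack = [E, +] (size 2)
Final stack size: 2

2


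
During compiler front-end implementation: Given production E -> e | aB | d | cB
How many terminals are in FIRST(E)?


Production: E -> e | aB | d | cB
Examining each alternative for leading terminals:
  E -> e : first terminal = 'e'
  E -> aB : first terminal = 'a'
  E -> d : first terminal = 'd'
  E -> cB : first terminal = 'c'
FIRST(E) = {a, c, d, e}
Count: 4

4


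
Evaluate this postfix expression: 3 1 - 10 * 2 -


Processing tokens left to right:
Push 3, Push 1
Pop 3 and 1, compute 3 - 1 = 2, push 2
Push 10
Pop 2 and 10, compute 2 * 10 = 20, push 20
Push 2
Pop 20 and 2, compute 20 - 2 = 18, push 18
Stack result: 18

18


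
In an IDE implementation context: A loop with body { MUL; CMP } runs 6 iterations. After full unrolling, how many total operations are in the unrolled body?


Loop body operations: MUL, CMP (2 ops per iteration)
Unrolling 6 iterations:
  Iteration 1: MUL, CMP (2 ops)
  Iteration 2: MUL, CMP (2 ops)
  Iteration 3: MUL, CMP (2 ops)
  Iteration 4: MUL, CMP (2 ops)
  Iteration 5: MUL, CMP (2 ops)
  Iteration 6: MUL, CMP (2 ops)
Total: 6 iterations * 2 ops/iter = 12 operations

12


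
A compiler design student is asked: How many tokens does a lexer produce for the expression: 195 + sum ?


Scanning '195 + sum'
Token 1: '195' -> integer_literal
Token 2: '+' -> operator
Token 3: 'sum' -> identifier
Total tokens: 3

3


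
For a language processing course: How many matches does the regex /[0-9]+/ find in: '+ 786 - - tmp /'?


Pattern: /[0-9]+/ (int literals)
Input: '+ 786 - - tmp /'
Scanning for matches:
  Match 1: '786'
Total matches: 1

1


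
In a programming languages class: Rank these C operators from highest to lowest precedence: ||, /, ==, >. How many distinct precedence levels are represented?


Looking up precedence for each operator:
  || -> precedence 1
  / -> precedence 6
  == -> precedence 3
  > -> precedence 4
Sorted highest to lowest: /, >, ==, ||
Distinct precedence values: [6, 4, 3, 1]
Number of distinct levels: 4

4


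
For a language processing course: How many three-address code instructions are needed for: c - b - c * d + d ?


Expression: c - b - c * d + d
Generating three-address code (respecting * over +/- precedence):
  Instruction 1: t1 = c * d
  Instruction 2: t2 = c - b
  Instruction 3: t3 = t2 - t1
  Instruction 4: t4 = t3 + d
Total instructions: 4

4


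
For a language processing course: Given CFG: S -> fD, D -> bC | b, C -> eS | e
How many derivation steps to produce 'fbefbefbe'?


Grammar: S -> fD, D -> bC | b, C -> eS | e
Deriving 'fbefbefbe':
Step 1: S -> fD => fD
Step 2: D -> bC => fbC
Step 3: C -> eS => fbeS
Step 4: S -> fD => fbefD
Step 5: D -> bC => fbefbC
Step 6: C -> eS => fbefbeS
Step 7: S -> fD => fbefbefD
Step 8: D -> bC => fbefbefbC
Step 9: C -> e => fbefbefbe
Total derivation steps: 9

9


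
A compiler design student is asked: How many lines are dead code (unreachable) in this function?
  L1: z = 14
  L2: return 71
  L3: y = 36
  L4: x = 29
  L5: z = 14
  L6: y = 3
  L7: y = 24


Analyzing control flow:
  L1: reachable (before return)
  L2: reachable (return statement)
  L3: DEAD (after return at L2)
  L4: DEAD (after return at L2)
  L5: DEAD (after return at L2)
  L6: DEAD (after return at L2)
  L7: DEAD (after return at L2)
Return at L2, total lines = 7
Dead lines: L3 through L7
Count: 5

5


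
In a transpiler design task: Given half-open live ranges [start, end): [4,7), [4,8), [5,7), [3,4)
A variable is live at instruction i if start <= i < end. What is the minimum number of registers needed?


Live ranges:
  Var0: [4, 7)
  Var1: [4, 8)
  Var2: [5, 7)
  Var3: [3, 4)
Sweep-line events (position, delta, active):
  pos=3 start -> active=1
  pos=4 end -> active=0
  pos=4 start -> active=1
  pos=4 start -> active=2
  pos=5 start -> active=3
  pos=7 end -> active=2
  pos=7 end -> active=1
  pos=8 end -> active=0
Maximum simultaneous active: 3
Minimum registers needed: 3

3


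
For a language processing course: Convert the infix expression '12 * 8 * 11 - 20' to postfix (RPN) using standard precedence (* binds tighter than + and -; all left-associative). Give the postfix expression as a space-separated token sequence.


Applying the shunting-yard algorithm:
  Operand 12 -> output
  Push '*' onto operator stack -> op-stack: [*]
  Operand 8 -> output
  See '*' (prec 2); top '*' (prec 2) >= it -> pop '*' to output
  Push '*' onto operator stack -> op-stack: [*]
  Operand 11 -> output
  See '-' (prec 1); top '*' (prec 2) >= it -> pop '*' to output
  Push '-' onto operator stack -> op-stack: [-]
  Operand 20 -> output
  End of input: pop '-' to output
Postfix result: 12 8 * 11 * 20 -

12 8 * 11 * 20 -


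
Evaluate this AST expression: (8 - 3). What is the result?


Expression: (8 - 3)
Evaluating step by step:
  8 - 3 = 5
Result: 5

5


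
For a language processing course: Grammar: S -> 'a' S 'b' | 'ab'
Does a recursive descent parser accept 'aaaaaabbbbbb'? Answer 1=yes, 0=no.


Grammar accepts strings of the form a^n b^n (n >= 1)
Word: 'aaaaaabbbbbb'
Counting: 6 a's and 6 b's
Check: 6 == 6? Yes
Derivation (S -> aSb applied 5 time(s), then S -> ab): S => aSb => aaSbb => aaaSbbb => aaaaSbbbb => aaaaaSbbbbb => aaaaaabbbbbb
Accepted

1


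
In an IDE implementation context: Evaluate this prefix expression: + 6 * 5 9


Parsing prefix expression: + 6 * 5 9
Step 1: Innermost operation '* 5 9'
  5 * 9 = 45
Step 2: Outer operation '+ 6 [45]'
  6 + 45 = 51

51


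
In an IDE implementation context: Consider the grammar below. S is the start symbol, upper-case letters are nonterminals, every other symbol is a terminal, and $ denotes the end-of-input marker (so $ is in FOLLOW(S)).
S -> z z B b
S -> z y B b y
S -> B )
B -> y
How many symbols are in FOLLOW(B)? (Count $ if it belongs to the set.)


S is the start symbol and does not occur in any rule body, so FOLLOW(S) = {$}.
Examining every occurrence of B in a rule body:
  S -> z z B b : B is followed by terminal 'b' -> add 'b'
  S -> z y B b y : B is followed by terminal 'b' -> add 'b' (already in the set)
  S -> B ) : B is followed by terminal ')' -> add ')'
  B -> y : B does not occur in the body -> contributes nothing
FOLLOW(B) = {), b}
Count: 2

2


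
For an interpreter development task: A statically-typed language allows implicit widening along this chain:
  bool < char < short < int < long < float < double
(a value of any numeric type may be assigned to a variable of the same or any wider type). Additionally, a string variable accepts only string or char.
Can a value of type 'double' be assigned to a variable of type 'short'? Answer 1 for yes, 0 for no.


Target variable type: short
Source value type: double
Numeric ranks: double=6, short=2
Widening allowed iff rank(source) <= rank(target): 6 <= 2? No
Result: 0

0


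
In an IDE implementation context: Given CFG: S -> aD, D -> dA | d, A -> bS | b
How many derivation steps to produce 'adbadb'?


Grammar: S -> aD, D -> dA | d, A -> bS | b
Deriving 'adbadb':
Step 1: S -> aD => aD
Step 2: D -> dA => adA
Step 3: A -> bS => adbS
Step 4: S -> aD => adbaD
Step 5: D -> dA => adbadA
Step 6: A -> b => adbadb
Total derivation steps: 6

6


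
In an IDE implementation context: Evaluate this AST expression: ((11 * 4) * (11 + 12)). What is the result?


Expression: ((11 * 4) * (11 + 12))
Evaluating step by step:
  11 * 4 = 44
  11 + 12 = 23
  44 * 23 = 1012
Result: 1012

1012


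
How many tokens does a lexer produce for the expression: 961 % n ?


Scanning '961 % n'
Token 1: '961' -> integer_literal
Token 2: '%' -> operator
Token 3: 'n' -> identifier
Total tokens: 3

3


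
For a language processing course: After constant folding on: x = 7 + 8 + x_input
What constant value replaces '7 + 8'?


Identifying constant sub-expression:
  Original: x = 7 + 8 + x_input
  7 and 8 are both compile-time constants
  Evaluating: 7 + 8 = 15
  After folding: x = 15 + x_input

15


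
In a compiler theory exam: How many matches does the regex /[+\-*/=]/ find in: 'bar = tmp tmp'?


Pattern: /[+\-*/=]/ (operators)
Input: 'bar = tmp tmp'
Scanning for matches:
  Match 1: '='
Total matches: 1

1


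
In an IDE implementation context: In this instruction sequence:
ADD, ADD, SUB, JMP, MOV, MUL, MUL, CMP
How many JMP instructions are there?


Scanning instruction sequence for JMP:
  Position 1: ADD
  Position 2: ADD
  Position 3: SUB
  Position 4: JMP <- MATCH
  Position 5: MOV
  Position 6: MUL
  Position 7: MUL
  Position 8: CMP
Matches at positions: [4]
Total JMP count: 1

1


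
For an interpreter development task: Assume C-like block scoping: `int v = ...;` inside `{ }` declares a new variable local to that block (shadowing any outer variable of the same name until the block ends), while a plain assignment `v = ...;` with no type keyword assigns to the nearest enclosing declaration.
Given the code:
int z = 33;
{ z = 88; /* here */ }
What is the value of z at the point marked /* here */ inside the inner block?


Analyzing scoping rules:
Outer scope: declares z = 33
Inner block: 'z = 88;' has no type keyword, so it is an assignment to the outer z (no shadowing)
Inside the block, after the assignment -> 88
Result: 88

88


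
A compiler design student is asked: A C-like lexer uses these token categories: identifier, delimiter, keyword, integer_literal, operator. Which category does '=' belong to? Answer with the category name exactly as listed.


Token: '='
Checking categories:
  identifier: no
  integer_literal: no
  operator: YES
  keyword: no
  delimiter: no
Category: operator

operator


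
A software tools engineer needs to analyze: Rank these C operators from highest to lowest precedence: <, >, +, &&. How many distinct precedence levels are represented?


Looking up precedence for each operator:
  < -> precedence 4
  > -> precedence 4
  + -> precedence 5
  && -> precedence 2
Sorted highest to lowest: +, <, >, &&
Distinct precedence values: [5, 4, 2]
Number of distinct levels: 3

3


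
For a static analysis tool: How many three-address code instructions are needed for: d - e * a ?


Expression: d - e * a
Generating three-address code (respecting * over +/- precedence):
  Instruction 1: t1 = e * a
  Instruction 2: t2 = d - t1
Total instructions: 2

2


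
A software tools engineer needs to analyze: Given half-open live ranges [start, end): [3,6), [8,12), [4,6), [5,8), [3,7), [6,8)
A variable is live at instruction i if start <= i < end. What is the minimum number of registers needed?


Live ranges:
  Var0: [3, 6)
  Var1: [8, 12)
  Var2: [4, 6)
  Var3: [5, 8)
  Var4: [3, 7)
  Var5: [6, 8)
Sweep-line events (position, delta, active):
  pos=3 start -> active=1
  pos=3 start -> active=2
  pos=4 start -> active=3
  pos=5 start -> active=4
  pos=6 end -> active=3
  pos=6 end -> active=2
  pos=6 start -> active=3
  pos=7 end -> active=2
  pos=8 end -> active=1
  pos=8 end -> active=0
  pos=8 start -> active=1
  pos=12 end -> active=0
Maximum simultaneous active: 4
Minimum registers needed: 4

4


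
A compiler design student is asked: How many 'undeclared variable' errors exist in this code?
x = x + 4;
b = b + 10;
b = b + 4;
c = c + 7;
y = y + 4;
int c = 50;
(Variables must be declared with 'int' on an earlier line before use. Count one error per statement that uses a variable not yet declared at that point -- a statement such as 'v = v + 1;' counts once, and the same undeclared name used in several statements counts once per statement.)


Scanning code line by line:
  Line 1: use 'x' -> ERROR (undeclared)
  Line 2: use 'b' -> ERROR (undeclared)
  Line 3: use 'b' -> ERROR (undeclared)
  Line 4: use 'c' -> ERROR (undeclared)
  Line 5: use 'y' -> ERROR (undeclared)
  Line 6: declare 'c' -> declared = ['c']
Total undeclared variable errors: 5

5


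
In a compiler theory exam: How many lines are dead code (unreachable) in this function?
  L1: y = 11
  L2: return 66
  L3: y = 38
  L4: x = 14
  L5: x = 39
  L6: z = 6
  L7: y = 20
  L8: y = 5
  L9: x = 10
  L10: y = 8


Analyzing control flow:
  L1: reachable (before return)
  L2: reachable (return statement)
  L3: DEAD (after return at L2)
  L4: DEAD (after return at L2)
  L5: DEAD (after return at L2)
  L6: DEAD (after return at L2)
  L7: DEAD (after return at L2)
  L8: DEAD (after return at L2)
  L9: DEAD (after return at L2)
  L10: DEAD (after return at L2)
Return at L2, total lines = 10
Dead lines: L3 through L10
Count: 8

8


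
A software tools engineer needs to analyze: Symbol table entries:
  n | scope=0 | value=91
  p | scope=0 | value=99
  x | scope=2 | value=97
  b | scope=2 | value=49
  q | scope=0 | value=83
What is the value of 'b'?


Searching symbol table for 'b':
  n | scope=0 | value=91
  p | scope=0 | value=99
  x | scope=2 | value=97
  b | scope=2 | value=49 <- MATCH
  q | scope=0 | value=83
Found 'b' at scope 2 with value 49

49


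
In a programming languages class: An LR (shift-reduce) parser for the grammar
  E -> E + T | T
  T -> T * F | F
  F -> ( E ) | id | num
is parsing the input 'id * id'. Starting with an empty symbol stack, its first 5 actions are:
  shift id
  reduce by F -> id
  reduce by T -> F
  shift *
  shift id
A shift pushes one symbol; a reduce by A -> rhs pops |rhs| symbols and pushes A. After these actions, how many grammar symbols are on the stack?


Tracking the symbol stack through each action:
  Action 1: shift 'id' : push -> stack = [id] (size 1)
  Action 2: reduce by F -> id : pop 1, push F -> stack = [F] (size 1)
  Action 3: reduce by T -> F : pop 1, push T -> stack = [T] (size 1)
  Action 4: shift '*' : push -> stack = [T, *] (size 2)
  Action 5: shift 'id' : push -> stack = [T, *, id] (size 3)
Final stack size: 3

3


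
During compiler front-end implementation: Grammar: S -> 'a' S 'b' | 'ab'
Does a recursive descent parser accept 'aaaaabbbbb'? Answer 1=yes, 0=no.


Grammar accepts strings of the form a^n b^n (n >= 1)
Word: 'aaaaabbbbb'
Counting: 5 a's and 5 b's
Check: 5 == 5? Yes
Derivation (S -> aSb applied 4 time(s), then S -> ab): S => aSb => aaSbb => aaaSbbb => aaaaSbbbb => aaaaabbbbb
Accepted

1


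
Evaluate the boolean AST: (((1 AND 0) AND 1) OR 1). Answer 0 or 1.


Step 1: Evaluate inner node
  1 AND 0 = 0
Step 2: Evaluate next node
  0 AND 1 = 0
Step 3: Evaluate root node
  0 OR 1 = 1

1


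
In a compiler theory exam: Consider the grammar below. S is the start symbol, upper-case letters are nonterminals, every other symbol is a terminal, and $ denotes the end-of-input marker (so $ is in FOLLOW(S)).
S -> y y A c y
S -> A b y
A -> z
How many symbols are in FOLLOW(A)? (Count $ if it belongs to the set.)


S is the start symbol and does not occur in any rule body, so FOLLOW(S) = {$}.
Examining every occurrence of A in a rule body:
  S -> y y A c y : A is followed by terminal 'c' -> add 'c'
  S -> A b y : A is followed by terminal 'b' -> add 'b'
  A -> z : A does not occur in the body -> contributes nothing
FOLLOW(A) = {b, c}
Count: 2

2


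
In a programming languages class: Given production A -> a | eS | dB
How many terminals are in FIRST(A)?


Production: A -> a | eS | dB
Examining each alternative for leading terminals:
  A -> a : first terminal = 'a'
  A -> eS : first terminal = 'e'
  A -> dB : first terminal = 'd'
FIRST(A) = {a, d, e}
Count: 3

3


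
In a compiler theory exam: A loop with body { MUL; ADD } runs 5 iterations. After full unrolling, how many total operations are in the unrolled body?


Loop body operations: MUL, ADD (2 ops per iteration)
Unrolling 5 iterations:
  Iteration 1: MUL, ADD (2 ops)
  Iteration 2: MUL, ADD (2 ops)
  Iteration 3: MUL, ADD (2 ops)
  Iteration 4: MUL, ADD (2 ops)
  Iteration 5: MUL, ADD (2 ops)
Total: 5 iterations * 2 ops/iter = 10 operations

10


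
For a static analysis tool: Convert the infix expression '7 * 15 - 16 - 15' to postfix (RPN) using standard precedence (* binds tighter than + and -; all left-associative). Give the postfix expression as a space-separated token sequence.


Applying the shunting-yard algorithm:
  Operand 7 -> output
  Push '*' onto operator stack -> op-stack: [*]
  Operand 15 -> output
  See '-' (prec 1); top '*' (prec 2) >= it -> pop '*' to output
  Push '-' onto operator stack -> op-stack: [-]
  Operand 16 -> output
  See '-' (prec 1); top '-' (prec 1) >= it -> pop '-' to output
  Push '-' onto operator stack -> op-stack: [-]
  Operand 15 -> output
  End of input: pop '-' to output
Postfix result: 7 15 * 16 - 15 -

7 15 * 16 - 15 -


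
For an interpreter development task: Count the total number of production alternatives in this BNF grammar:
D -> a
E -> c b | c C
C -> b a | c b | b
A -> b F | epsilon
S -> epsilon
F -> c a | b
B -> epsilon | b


Counting alternatives per rule:
  D: 1 alternative(s)
  E: 2 alternative(s)
  C: 3 alternative(s)
  A: 2 alternative(s)
  S: 1 alternative(s)
  F: 2 alternative(s)
  B: 2 alternative(s)
Sum: 1 + 2 + 3 + 2 + 1 + 2 + 2 = 13

13


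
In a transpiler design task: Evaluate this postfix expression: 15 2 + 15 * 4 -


Processing tokens left to right:
Push 15, Push 2
Pop 15 and 2, compute 15 + 2 = 17, push 17
Push 15
Pop 17 and 15, compute 17 * 15 = 255, push 255
Push 4
Pop 255 and 4, compute 255 - 4 = 251, push 251
Stack result: 251

251


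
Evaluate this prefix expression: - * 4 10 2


Parsing prefix expression: - * 4 10 2
Step 1: Innermost operation '* 4 10'
  4 * 10 = 40
Step 2: Outer operation '- [40] 2'
  40 - 2 = 38

38


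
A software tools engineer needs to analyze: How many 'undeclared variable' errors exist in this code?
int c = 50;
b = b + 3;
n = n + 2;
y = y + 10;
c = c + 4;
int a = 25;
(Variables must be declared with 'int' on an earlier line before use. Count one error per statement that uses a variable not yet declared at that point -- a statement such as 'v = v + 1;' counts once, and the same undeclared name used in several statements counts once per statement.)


Scanning code line by line:
  Line 1: declare 'c' -> declared = ['c']
  Line 2: use 'b' -> ERROR (undeclared)
  Line 3: use 'n' -> ERROR (undeclared)
  Line 4: use 'y' -> ERROR (undeclared)
  Line 5: use 'c' -> OK (declared)
  Line 6: declare 'a' -> declared = ['a', 'c']
Total undeclared variable errors: 3

3


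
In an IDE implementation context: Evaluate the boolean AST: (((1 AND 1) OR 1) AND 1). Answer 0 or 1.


Step 1: Evaluate inner node
  1 AND 1 = 1
Step 2: Evaluate next node
  1 OR 1 = 1
Step 3: Evaluate root node
  1 AND 1 = 1

1


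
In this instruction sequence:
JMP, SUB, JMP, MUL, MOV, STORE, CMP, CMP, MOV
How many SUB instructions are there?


Scanning instruction sequence for SUB:
  Position 1: JMP
  Position 2: SUB <- MATCH
  Position 3: JMP
  Position 4: MUL
  Position 5: MOV
  Position 6: STORE
  Position 7: CMP
  Position 8: CMP
  Position 9: MOV
Matches at positions: [2]
Total SUB count: 1

1


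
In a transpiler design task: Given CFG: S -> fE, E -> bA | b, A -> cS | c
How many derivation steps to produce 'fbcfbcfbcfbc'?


Grammar: S -> fE, E -> bA | b, A -> cS | c
Deriving 'fbcfbcfbcfbc':
Step 1: S -> fE => fE
Step 2: E -> bA => fbA
Step 3: A -> cS => fbcS
Step 4: S -> fE => fbcfE
Step 5: E -> bA => fbcfbA
Step 6: A -> cS => fbcfbcS
Step 7: S -> fE => fbcfbcfE
Step 8: E -> bA => fbcfbcfbA
Step 9: A -> cS => fbcfbcfbcS
Step 10: S -> fE => fbcfbcfbcfE
Step 11: E -> bA => fbcfbcfbcfbA
Step 12: A -> c => fbcfbcfbcfbc
Total derivation steps: 12

12


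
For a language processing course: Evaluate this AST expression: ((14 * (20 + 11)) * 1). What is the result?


Expression: ((14 * (20 + 11)) * 1)
Evaluating step by step:
  20 + 11 = 31
  14 * 31 = 434
  434 * 1 = 434
Result: 434

434


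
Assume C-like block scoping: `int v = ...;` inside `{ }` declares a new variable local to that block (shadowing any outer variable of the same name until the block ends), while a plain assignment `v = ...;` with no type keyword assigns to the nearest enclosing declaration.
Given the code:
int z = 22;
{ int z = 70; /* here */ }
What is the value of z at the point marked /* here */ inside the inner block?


Analyzing scoping rules:
Outer scope: declares z = 22
Inner block: 'int z = 70;' declares a NEW z that shadows the outer one
Inside the block the inner declaration is in scope -> 70
Result: 70

70


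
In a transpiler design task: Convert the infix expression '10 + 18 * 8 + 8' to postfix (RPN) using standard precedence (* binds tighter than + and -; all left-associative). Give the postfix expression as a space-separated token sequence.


Applying the shunting-yard algorithm:
  Operand 10 -> output
  Push '+' onto operator stack -> op-stack: [+]
  Operand 18 -> output
  Push '*' onto operator stack -> op-stack: [+, *]
  Operand 8 -> output
  See '+' (prec 1); top '*' (prec 2) >= it -> pop '*' to output
  See '+' (prec 1); top '+' (prec 1) >= it -> pop '+' to output
  Push '+' onto operator stack -> op-stack: [+]
  Operand 8 -> output
  End of input: pop '+' to output
Postfix result: 10 18 8 * + 8 +

10 18 8 * + 8 +


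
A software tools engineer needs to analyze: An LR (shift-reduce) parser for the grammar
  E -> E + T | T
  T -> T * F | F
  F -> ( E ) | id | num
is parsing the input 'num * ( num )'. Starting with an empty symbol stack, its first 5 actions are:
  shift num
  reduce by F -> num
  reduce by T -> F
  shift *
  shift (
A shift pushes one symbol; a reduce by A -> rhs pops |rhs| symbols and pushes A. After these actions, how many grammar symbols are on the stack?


Tracking the symbol stack through each action:
  Action 1: shift 'num' : push -> stack = [num] (size 1)
  Action 2: reduce by F -> num : pop 1, push F -> stack = [F] (size 1)
  Action 3: reduce by T -> F : pop 1, push T -> stack = [T] (size 1)
  Action 4: shift '*' : push -> stack = [T, *] (size 2)
  Action 5: shift '(' : push -> stack = [T, *, (] (size 3)
Final stack size: 3

3


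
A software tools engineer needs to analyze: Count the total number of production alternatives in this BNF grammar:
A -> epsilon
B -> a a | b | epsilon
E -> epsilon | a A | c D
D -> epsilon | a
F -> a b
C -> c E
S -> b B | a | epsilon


Counting alternatives per rule:
  A: 1 alternative(s)
  B: 3 alternative(s)
  E: 3 alternative(s)
  D: 2 alternative(s)
  F: 1 alternative(s)
  C: 1 alternative(s)
  S: 3 alternative(s)
Sum: 1 + 3 + 3 + 2 + 1 + 1 + 3 = 14

14


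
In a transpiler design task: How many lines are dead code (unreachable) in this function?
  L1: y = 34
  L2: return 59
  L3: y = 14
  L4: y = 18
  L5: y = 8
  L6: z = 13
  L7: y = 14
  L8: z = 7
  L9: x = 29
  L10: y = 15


Analyzing control flow:
  L1: reachable (before return)
  L2: reachable (return statement)
  L3: DEAD (after return at L2)
  L4: DEAD (after return at L2)
  L5: DEAD (after return at L2)
  L6: DEAD (after return at L2)
  L7: DEAD (after return at L2)
  L8: DEAD (after return at L2)
  L9: DEAD (after return at L2)
  L10: DEAD (after return at L2)
Return at L2, total lines = 10
Dead lines: L3 through L10
Count: 8

8


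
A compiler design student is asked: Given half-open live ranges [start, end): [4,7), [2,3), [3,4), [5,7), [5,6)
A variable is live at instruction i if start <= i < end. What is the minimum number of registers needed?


Live ranges:
  Var0: [4, 7)
  Var1: [2, 3)
  Var2: [3, 4)
  Var3: [5, 7)
  Var4: [5, 6)
Sweep-line events (position, delta, active):
  pos=2 start -> active=1
  pos=3 end -> active=0
  pos=3 start -> active=1
  pos=4 end -> active=0
  pos=4 start -> active=1
  pos=5 start -> active=2
  pos=5 start -> active=3
  pos=6 end -> active=2
  pos=7 end -> active=1
  pos=7 end -> active=0
Maximum simultaneous active: 3
Minimum registers needed: 3

3


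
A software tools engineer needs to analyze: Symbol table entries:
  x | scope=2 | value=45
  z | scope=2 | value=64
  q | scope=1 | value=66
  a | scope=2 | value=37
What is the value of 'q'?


Searching symbol table for 'q':
  x | scope=2 | value=45
  z | scope=2 | value=64
  q | scope=1 | value=66 <- MATCH
  a | scope=2 | value=37
Found 'q' at scope 1 with value 66

66


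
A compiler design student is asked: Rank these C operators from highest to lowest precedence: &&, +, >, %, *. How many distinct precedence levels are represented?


Looking up precedence for each operator:
  && -> precedence 2
  + -> precedence 5
  > -> precedence 4
  % -> precedence 6
  * -> precedence 6
Sorted highest to lowest: %, *, +, >, &&
Distinct precedence values: [6, 5, 4, 2]
Number of distinct levels: 4

4


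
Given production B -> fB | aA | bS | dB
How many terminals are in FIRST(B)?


Production: B -> fB | aA | bS | dB
Examining each alternative for leading terminals:
  B -> fB : first terminal = 'f'
  B -> aA : first terminal = 'a'
  B -> bS : first terminal = 'b'
  B -> dB : first terminal = 'd'
FIRST(B) = {a, b, d, f}
Count: 4

4


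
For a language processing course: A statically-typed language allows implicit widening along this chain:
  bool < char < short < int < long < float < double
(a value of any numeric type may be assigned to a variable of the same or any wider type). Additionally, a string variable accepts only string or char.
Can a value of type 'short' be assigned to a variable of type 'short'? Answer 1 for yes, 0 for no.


Target variable type: short
Source value type: short
Numeric ranks: short=2, short=2
Widening allowed iff rank(source) <= rank(target): 2 <= 2? Yes
Result: 1

1


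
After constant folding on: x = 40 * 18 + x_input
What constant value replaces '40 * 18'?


Identifying constant sub-expression:
  Original: x = 40 * 18 + x_input
  40 and 18 are both compile-time constants
  Evaluating: 40 * 18 = 720
  After folding: x = 720 + x_input

720


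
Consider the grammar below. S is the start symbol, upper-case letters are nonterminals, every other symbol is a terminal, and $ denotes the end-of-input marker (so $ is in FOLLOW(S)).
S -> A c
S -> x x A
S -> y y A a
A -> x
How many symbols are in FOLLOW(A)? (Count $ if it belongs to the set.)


S is the start symbol and does not occur in any rule body, so FOLLOW(S) = {$}.
Examining every occurrence of A in a rule body:
  S -> A c : A is followed by terminal 'c' -> add 'c'
  S -> x x A : A is at the right end -> add FOLLOW(S) = {$}
  S -> y y A a : A is followed by terminal 'a' -> add 'a'
  A -> x : A does not occur in the body -> contributes nothing
FOLLOW(A) = {a, c, $}
Count: 3

3


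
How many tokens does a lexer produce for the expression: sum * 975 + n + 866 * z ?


Scanning 'sum * 975 + n + 866 * z'
Token 1: 'sum' -> identifier
Token 2: '*' -> operator
Token 3: '975' -> integer_literal
Token 4: '+' -> operator
Token 5: 'n' -> identifier
Token 6: '+' -> operator
Token 7: '866' -> integer_literal
Token 8: '*' -> operator
Token 9: 'z' -> identifier
Total tokens: 9

9


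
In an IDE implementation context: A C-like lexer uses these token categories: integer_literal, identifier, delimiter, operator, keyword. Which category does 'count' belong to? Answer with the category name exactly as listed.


Token: 'count'
Checking categories:
  identifier: YES
  integer_literal: no
  operator: no
  keyword: no
  delimiter: no
Category: identifier

identifier


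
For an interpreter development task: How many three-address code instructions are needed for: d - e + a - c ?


Expression: d - e + a - c
Generating three-address code (respecting * over +/- precedence):
  Instruction 1: t1 = d - e
  Instruction 2: t2 = t1 + a
  Instruction 3: t3 = t2 - c
Total instructions: 3

3


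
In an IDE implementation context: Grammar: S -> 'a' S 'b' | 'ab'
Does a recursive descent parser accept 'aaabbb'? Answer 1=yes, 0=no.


Grammar accepts strings of the form a^n b^n (n >= 1)
Word: 'aaabbb'
Counting: 3 a's and 3 b's
Check: 3 == 3? Yes
Derivation (S -> aSb applied 2 time(s), then S -> ab): S => aSb => aaSbb => aaabbb
Accepted

1


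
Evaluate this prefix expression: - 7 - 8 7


Parsing prefix expression: - 7 - 8 7
Step 1: Innermost operation '- 8 7'
  8 - 7 = 1
Step 2: Outer operation '- 7 [1]'
  7 - 1 = 6

6


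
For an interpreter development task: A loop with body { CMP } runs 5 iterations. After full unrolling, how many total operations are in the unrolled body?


Loop body operations: CMP (1 op per iteration)
Unrolling 5 iterations:
  Iteration 1: CMP (1 ops)
  Iteration 2: CMP (1 ops)
  Iteration 3: CMP (1 ops)
  Iteration 4: CMP (1 ops)
  Iteration 5: CMP (1 ops)
Total: 5 iterations * 1 ops/iter = 5 operations

5


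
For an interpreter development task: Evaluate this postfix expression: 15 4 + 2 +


Processing tokens left to right:
Push 15, Push 4
Pop 15 and 4, compute 15 + 4 = 19, push 19
Push 2
Pop 19 and 2, compute 19 + 2 = 21, push 21
Stack result: 21

21


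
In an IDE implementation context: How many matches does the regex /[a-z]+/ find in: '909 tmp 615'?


Pattern: /[a-z]+/ (identifiers)
Input: '909 tmp 615'
Scanning for matches:
  Match 1: 'tmp'
Total matches: 1

1


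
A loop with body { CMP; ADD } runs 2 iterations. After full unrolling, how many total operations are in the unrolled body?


Loop body operations: CMP, ADD (2 ops per iteration)
Unrolling 2 iterations:
  Iteration 1: CMP, ADD (2 ops)
  Iteration 2: CMP, ADD (2 ops)
Total: 2 iterations * 2 ops/iter = 4 operations

4


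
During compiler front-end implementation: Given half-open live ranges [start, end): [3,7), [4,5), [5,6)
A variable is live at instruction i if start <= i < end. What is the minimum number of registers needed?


Live ranges:
  Var0: [3, 7)
  Var1: [4, 5)
  Var2: [5, 6)
Sweep-line events (position, delta, active):
  pos=3 start -> active=1
  pos=4 start -> active=2
  pos=5 end -> active=1
  pos=5 start -> active=2
  pos=6 end -> active=1
  pos=7 end -> active=0
Maximum simultaneous active: 2
Minimum registers needed: 2

2


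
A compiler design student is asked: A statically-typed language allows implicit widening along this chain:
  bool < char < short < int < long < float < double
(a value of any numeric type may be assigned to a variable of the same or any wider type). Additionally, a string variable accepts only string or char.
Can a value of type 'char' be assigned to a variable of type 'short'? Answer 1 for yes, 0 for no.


Target variable type: short
Source value type: char
Numeric ranks: char=1, short=2
Widening allowed iff rank(source) <= rank(target): 1 <= 2? Yes
Result: 1

1


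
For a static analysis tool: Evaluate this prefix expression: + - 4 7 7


Parsing prefix expression: + - 4 7 7
Step 1: Innermost operation '- 4 7'
  4 - 7 = -3
Step 2: Outer operation '+ [-3] 7'
  -3 + 7 = 4

4


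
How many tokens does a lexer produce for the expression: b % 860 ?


Scanning 'b % 860'
Token 1: 'b' -> identifier
Token 2: '%' -> operator
Token 3: '860' -> integer_literal
Total tokens: 3

3


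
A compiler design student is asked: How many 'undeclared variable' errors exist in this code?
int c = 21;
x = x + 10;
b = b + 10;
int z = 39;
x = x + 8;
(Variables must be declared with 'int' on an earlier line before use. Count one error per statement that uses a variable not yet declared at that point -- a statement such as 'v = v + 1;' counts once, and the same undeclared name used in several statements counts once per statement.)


Scanning code line by line:
  Line 1: declare 'c' -> declared = ['c']
  Line 2: use 'x' -> ERROR (undeclared)
  Line 3: use 'b' -> ERROR (undeclared)
  Line 4: declare 'z' -> declared = ['c', 'z']
  Line 5: use 'x' -> ERROR (undeclared)
Total undeclared variable errors: 3

3


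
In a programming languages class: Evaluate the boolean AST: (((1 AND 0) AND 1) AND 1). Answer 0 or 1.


Step 1: Evaluate inner node
  1 AND 0 = 0
Step 2: Evaluate next node
  0 AND 1 = 0
Step 3: Evaluate root node
  0 AND 1 = 0

0


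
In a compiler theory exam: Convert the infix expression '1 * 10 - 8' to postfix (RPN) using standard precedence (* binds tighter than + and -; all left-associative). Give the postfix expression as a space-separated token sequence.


Applying the shunting-yard algorithm:
  Operand 1 -> output
  Push '*' onto operator stack -> op-stack: [*]
  Operand 10 -> output
  See '-' (prec 1); top '*' (prec 2) >= it -> pop '*' to output
  Push '-' onto operator stack -> op-stack: [-]
  Operand 8 -> output
  End of input: pop '-' to output
Postfix result: 1 10 * 8 -

1 10 * 8 -


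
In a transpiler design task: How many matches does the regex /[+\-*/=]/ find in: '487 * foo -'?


Pattern: /[+\-*/=]/ (operators)
Input: '487 * foo -'
Scanning for matches:
  Match 1: '*'
  Match 2: '-'
Total matches: 2

2


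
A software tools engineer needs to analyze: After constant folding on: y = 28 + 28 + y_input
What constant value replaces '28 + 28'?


Identifying constant sub-expression:
  Original: y = 28 + 28 + y_input
  28 and 28 are both compile-time constants
  Evaluating: 28 + 28 = 56
  After folding: y = 56 + y_input

56


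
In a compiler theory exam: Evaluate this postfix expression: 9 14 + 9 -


Processing tokens left to right:
Push 9, Push 14
Pop 9 and 14, compute 9 + 14 = 23, push 23
Push 9
Pop 23 and 9, compute 23 - 9 = 14, push 14
Stack result: 14

14


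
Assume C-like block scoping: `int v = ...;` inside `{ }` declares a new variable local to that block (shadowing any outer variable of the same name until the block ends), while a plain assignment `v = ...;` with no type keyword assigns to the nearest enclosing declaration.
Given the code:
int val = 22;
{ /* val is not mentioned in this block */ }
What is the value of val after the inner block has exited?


Analyzing scoping rules:
Outer scope: declares val = 22
Inner block: val is neither redeclared nor assigned -> unchanged
After the block -> 22
Result: 22

22


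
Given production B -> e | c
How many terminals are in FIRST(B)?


Production: B -> e | c
Examining each alternative for leading terminals:
  B -> e : first terminal = 'e'
  B -> c : first terminal = 'c'
FIRST(B) = {c, e}
Count: 2

2


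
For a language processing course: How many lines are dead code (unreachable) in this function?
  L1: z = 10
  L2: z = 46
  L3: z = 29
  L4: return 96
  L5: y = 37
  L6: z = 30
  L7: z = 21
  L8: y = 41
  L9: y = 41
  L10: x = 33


Analyzing control flow:
  L1: reachable (before return)
  L2: reachable (before return)
  L3: reachable (before return)
  L4: reachable (return statement)
  L5: DEAD (after return at L4)
  L6: DEAD (after return at L4)
  L7: DEAD (after return at L4)
  L8: DEAD (after return at L4)
  L9: DEAD (after return at L4)
  L10: DEAD (after return at L4)
Return at L4, total lines = 10
Dead lines: L5 through L10
Count: 6

6


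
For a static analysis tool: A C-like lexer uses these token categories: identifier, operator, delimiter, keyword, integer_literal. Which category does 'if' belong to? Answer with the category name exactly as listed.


Token: 'if'
Checking categories:
  identifier: no
  integer_literal: no
  operator: no
  keyword: YES
  delimiter: no
Category: keyword

keyword


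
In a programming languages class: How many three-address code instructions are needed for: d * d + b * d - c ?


Expression: d * d + b * d - c
Generating three-address code (respecting * over +/- precedence):
  Instruction 1: t1 = d * d
  Instruction 2: t2 = b * d
  Instruction 3: t3 = t1 + t2
  Instruction 4: t4 = t3 - c
Total instructions: 4

4


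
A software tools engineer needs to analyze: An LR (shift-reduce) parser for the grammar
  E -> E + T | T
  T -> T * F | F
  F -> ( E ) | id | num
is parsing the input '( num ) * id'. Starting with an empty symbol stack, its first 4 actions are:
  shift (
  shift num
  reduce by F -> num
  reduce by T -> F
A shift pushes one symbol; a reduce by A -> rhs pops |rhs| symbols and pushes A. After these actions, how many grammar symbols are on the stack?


Tracking the symbol stack through each action:
  Action 1: shift '(' : push -> stack = [(] (size 1)
  Action 2: shift 'num' : push -> stack = [(, num] (size 2)
  Action 3: reduce by F -> num : pop 1, push F -> stack = [(, F] (size 2)
  Action 4: reduce by T -> F : pop 1, push T -> stack = [(, T] (size 2)
Final stack size: 2

2


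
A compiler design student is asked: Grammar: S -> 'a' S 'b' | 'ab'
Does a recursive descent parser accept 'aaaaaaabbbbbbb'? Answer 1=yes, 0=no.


Grammar accepts strings of the form a^n b^n (n >= 1)
Word: 'aaaaaaabbbbbbb'
Counting: 7 a's and 7 b's
Check: 7 == 7? Yes
Derivation (S -> aSb applied 6 time(s), then S -> ab): S => aSb => aaSbb => aaaSbbb => aaaaSbbbb => aaaaaSbbbbb => aaaaaaSbbbbbb => aaaaaaabbbbbbb
Accepted

1


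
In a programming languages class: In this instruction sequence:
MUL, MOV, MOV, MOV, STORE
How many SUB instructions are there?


Scanning instruction sequence for SUB:
  Position 1: MUL
  Position 2: MOV
  Position 3: MOV
  Position 4: MOV
  Position 5: STORE
Matches at positions: []
Total SUB count: 0

0


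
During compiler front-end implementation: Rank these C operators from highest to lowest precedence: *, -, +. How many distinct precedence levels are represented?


Looking up precedence for each operator:
  * -> precedence 6
  - -> precedence 5
  + -> precedence 5
Sorted highest to lowest: *, -, +
Distinct precedence values: [6, 5]
Number of distinct levels: 2

2


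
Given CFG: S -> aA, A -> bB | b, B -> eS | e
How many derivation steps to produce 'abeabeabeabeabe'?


Grammar: S -> aA, A -> bB | b, B -> eS | e
Deriving 'abeabeabeabeabe':
Step 1: S -> aA => aA
Step 2: A -> bB => abB
Step 3: B -> eS => abeS
Step 4: S -> aA => abeaA
Step 5: A -> bB => abeabB
Step 6: B -> eS => abeabeS
Step 7: S -> aA => abeabeaA
Step 8: A -> bB => abeabeabB
Step 9: B -> eS => abeabeabeS
Step 10: S -> aA => abeabeabeaA
Step 11: A -> bB => abeabeabeabB
Step 12: B -> eS => abeabeabeabeS
Step 13: S -> aA => abeabeabeabeaA
Step 14: A -> bB => abeabeabeabeabB
Step 15: B -> e => abeabeabeabeabe
Total derivation steps: 15

15
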